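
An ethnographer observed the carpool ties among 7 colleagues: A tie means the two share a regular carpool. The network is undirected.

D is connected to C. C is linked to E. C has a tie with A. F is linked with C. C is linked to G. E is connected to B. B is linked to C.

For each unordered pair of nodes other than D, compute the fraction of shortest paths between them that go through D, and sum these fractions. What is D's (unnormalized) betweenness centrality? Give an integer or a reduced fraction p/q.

0

No shortest path between any pair of other nodes passes through D.
Summing the contributions gives betweenness(D) = 0.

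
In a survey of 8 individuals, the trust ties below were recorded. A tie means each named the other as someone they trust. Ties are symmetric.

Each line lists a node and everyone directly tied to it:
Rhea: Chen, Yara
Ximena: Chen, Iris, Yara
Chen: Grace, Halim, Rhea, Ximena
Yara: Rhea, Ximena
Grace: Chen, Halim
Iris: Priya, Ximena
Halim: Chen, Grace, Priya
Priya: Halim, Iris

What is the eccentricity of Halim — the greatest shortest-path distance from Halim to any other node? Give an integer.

Distances from Halim: Chen:1, Grace:1, Iris:2, Priya:1, Rhea:2, Ximena:2, Yara:3.
The largest is 3 (to Yara), so the eccentricity of Halim is 3.

3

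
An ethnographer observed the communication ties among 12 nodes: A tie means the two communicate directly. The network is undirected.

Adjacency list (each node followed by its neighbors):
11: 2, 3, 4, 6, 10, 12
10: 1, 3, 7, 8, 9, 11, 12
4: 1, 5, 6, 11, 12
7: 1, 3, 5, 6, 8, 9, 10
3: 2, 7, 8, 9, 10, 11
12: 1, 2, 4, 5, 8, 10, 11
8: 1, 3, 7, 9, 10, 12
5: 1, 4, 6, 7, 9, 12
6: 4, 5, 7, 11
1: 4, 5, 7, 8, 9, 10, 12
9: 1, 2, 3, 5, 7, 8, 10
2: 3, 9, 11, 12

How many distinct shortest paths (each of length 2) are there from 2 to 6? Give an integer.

1

The shortest distance is 2, and the only length-2 path is 2–11–6. So there is exactly 1 shortest path.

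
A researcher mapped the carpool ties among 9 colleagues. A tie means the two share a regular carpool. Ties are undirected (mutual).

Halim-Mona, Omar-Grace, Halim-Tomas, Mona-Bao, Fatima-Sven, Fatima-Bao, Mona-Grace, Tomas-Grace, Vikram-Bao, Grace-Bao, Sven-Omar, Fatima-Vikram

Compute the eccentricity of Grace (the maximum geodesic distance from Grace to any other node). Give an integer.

2

Distances from Grace: Bao:1, Fatima:2, Halim:2, Mona:1, Omar:1, Sven:2, Tomas:1, Vikram:2.
The largest is 2 (to Sven, Halim, Vikram, and Fatima), so the eccentricity of Grace is 2.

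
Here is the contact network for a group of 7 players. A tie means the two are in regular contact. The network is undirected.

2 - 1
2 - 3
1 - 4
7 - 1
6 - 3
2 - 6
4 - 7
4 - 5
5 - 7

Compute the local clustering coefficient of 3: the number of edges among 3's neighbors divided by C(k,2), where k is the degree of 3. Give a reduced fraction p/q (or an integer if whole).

1

3's neighbors: 2 and 6 (k = 2).
Possible neighbor pairs: C(2,2) = 1. Edges among them: 2–6 → e = 1.
Clustering(3) = 1/1.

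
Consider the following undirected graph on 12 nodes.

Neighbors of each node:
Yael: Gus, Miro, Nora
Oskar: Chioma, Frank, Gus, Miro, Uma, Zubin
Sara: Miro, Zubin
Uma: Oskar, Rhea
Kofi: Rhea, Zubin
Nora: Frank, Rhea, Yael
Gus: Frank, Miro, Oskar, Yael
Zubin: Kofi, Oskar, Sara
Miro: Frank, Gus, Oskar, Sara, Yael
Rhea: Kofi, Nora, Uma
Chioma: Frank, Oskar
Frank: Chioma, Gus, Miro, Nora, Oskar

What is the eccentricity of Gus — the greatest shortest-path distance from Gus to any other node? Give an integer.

Distances from Gus: Chioma:2, Frank:1, Kofi:3, Miro:1, Nora:2, Oskar:1, Rhea:3, Sara:2, Uma:2, Yael:1, Zubin:2.
The largest is 3 (to Rhea and Kofi), so the eccentricity of Gus is 3.

3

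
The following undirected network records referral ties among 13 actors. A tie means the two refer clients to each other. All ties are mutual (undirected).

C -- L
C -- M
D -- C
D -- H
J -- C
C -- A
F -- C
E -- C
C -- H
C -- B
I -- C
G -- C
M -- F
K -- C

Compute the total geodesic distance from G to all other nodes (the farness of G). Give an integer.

Distances from G: A:2, B:2, C:1, D:2, E:2, F:2, H:2, I:2, J:2, K:2, L:2, M:2.
Sum = 2 + 2 + 1 + 2 + 2 + 2 + 2 + 2 + 2 + 2 + 2 + 2 = 23.

23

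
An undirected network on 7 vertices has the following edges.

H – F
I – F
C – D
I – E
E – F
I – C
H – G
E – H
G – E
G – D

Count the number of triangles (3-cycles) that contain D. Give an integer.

D's neighbors are C and G, but none of them are tied to each other, so no triangle contains D.

0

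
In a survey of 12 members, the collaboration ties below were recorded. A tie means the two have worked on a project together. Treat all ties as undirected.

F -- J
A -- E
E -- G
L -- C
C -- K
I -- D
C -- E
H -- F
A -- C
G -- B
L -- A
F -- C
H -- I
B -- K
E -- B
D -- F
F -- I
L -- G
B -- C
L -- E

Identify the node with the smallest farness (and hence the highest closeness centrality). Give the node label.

C

Farness (sum of distances to all others) for each node — A:23, B:22, C:16, D:27, E:21, F:18, G:28, H:27, I:26, J:28, K:24, L:22.
The smallest farness is 16, for C, so C has the highest closeness.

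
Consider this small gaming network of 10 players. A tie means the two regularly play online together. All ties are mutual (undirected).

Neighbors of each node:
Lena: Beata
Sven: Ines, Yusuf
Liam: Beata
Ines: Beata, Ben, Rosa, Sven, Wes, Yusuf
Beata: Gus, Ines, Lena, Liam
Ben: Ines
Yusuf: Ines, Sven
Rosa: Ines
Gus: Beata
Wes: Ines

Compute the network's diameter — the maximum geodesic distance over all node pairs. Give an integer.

3

Eccentricity of each node (its greatest distance to any other): Beata:2, Ben:3, Gus:3, Ines:2, Lena:3, Liam:3, Rosa:3, Sven:3, Wes:3, Yusuf:3.
The maximum eccentricity is 3, realized for instance by the pair Yusuf–Gus via Yusuf – Ines – Beata – Gus. So the diameter is 3.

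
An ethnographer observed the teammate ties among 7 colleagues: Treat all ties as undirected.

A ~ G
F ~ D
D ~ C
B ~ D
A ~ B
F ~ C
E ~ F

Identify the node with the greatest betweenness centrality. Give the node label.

D

Unnormalized betweenness of each node: A:5, B:8, C:0, D:9, E:0, F:5, G:0.
D has the largest value, 9, making it the main broker — the node through which the most shortest paths run.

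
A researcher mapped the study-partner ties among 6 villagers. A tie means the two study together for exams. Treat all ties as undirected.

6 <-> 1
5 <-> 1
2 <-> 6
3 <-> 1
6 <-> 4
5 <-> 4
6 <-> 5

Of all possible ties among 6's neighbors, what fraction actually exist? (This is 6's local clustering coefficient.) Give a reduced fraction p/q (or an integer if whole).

6's neighbors: 1, 2, 4, and 5 (k = 4).
Possible neighbor pairs: C(4,2) = 6. Edges among them: 1–5, 4–5 → e = 2.
Clustering(6) = 2/6 = 1/3.

1/3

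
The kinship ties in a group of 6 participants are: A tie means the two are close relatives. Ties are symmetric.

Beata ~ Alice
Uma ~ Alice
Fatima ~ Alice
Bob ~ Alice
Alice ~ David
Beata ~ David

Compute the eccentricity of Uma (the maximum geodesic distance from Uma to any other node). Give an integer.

Distances from Uma: Alice:1, Beata:2, Bob:2, David:2, Fatima:2.
The largest is 2 (to Bob, Fatima, Beata, and David), so the eccentricity of Uma is 2.

2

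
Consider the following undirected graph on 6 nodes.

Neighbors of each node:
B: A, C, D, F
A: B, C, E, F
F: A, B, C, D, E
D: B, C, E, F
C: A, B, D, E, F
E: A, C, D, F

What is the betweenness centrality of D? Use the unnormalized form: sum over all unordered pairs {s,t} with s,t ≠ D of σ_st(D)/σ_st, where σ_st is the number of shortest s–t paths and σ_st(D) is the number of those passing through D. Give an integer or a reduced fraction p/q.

Pairs whose geodesics pass through D — B–E: 1/4.
All other pairs contribute 0.
Summing the contributions gives betweenness(D) = 1/4.

1/4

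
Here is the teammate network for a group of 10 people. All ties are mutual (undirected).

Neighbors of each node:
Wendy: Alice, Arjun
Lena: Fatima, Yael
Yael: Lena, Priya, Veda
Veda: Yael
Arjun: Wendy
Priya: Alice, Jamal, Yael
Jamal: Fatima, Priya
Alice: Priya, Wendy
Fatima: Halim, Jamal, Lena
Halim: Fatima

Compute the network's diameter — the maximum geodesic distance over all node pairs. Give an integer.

Eccentricity of each node (its greatest distance to any other): Alice:4, Arjun:6, Fatima:5, Halim:6, Jamal:4, Lena:5, Priya:3, Veda:5, Wendy:5, Yael:4.
The maximum eccentricity is 6, realized for instance by the pair Halim–Arjun via Halim – Fatima – Jamal – Priya – Alice – Wendy – Arjun. So the diameter is 6.

6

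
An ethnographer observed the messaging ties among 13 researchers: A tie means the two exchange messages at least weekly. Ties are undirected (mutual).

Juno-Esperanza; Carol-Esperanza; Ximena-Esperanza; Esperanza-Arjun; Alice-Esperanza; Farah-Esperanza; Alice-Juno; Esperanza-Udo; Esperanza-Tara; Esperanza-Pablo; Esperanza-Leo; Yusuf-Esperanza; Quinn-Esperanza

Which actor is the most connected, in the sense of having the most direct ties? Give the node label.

Esperanza

Degrees — Alice:2, Arjun:1, Carol:1, Esperanza:12, Farah:1, Juno:2, Leo:1, Pablo:1, Quinn:1, Tara:1, Udo:1, Ximena:1, Yusuf:1.
The maximum is 12, attained only by Esperanza.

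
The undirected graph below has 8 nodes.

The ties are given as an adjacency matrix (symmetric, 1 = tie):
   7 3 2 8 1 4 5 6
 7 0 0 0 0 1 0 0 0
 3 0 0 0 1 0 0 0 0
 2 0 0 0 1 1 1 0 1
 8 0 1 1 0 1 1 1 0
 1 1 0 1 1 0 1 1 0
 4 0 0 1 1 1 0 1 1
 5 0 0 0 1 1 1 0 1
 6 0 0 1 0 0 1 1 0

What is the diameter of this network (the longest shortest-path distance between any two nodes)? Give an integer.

Eccentricity of each node (its greatest distance to any other): 1:2, 2:2, 3:3, 4:2, 5:2, 6:3, 7:3, 8:2.
The maximum eccentricity is 3, realized for instance by the pair 7–3 via 7 – 1 – 8 – 3. So the diameter is 3.

3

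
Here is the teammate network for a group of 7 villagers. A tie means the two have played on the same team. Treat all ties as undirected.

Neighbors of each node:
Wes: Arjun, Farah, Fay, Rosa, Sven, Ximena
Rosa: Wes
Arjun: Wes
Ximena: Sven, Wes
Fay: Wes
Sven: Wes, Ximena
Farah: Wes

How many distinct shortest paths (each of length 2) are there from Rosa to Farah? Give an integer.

The shortest distance is 2, and the only length-2 path is Rosa–Wes–Farah. So there is exactly 1 shortest path.

1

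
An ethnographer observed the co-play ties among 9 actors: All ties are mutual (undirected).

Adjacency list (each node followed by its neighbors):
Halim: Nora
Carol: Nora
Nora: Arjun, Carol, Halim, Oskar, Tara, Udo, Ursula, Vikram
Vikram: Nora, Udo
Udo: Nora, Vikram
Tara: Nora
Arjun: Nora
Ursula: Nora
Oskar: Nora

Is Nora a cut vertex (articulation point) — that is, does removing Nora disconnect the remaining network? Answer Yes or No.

Yes

Removing Nora leaves {Tara} with no path to {Halim}, so the network splits into 7 components. Nora is a cut vertex.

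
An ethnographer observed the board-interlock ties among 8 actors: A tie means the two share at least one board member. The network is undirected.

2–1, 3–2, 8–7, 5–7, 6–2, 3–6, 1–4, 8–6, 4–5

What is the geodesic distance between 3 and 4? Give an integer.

One shortest route is 3 – 2 – 1 – 4, which uses 3 edges, and at distance 2 from 3 we only reach {1, 8}, which does not include 4. So d(3,4) = 3.

3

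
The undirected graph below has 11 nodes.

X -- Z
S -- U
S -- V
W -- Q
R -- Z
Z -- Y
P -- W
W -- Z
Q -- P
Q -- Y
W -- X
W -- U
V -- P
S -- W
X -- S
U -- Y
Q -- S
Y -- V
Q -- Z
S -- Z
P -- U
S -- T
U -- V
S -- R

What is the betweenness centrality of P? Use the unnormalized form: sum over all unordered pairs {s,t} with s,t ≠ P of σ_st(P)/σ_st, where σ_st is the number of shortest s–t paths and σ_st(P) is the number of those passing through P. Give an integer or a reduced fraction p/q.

11/12

Pairs whose geodesics pass through P — V–Q: 1/3; V–W: 1/3; Q–U: 1/4.
All other pairs contribute 0.
Summing the contributions gives betweenness(P) = 11/12.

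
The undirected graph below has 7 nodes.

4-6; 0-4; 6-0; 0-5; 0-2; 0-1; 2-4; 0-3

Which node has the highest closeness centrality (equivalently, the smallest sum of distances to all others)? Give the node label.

0

Farness (sum of distances to all others) for each node — 0:6, 1:11, 2:10, 3:11, 4:9, 5:11, 6:10.
The smallest farness is 6, for 0, so 0 has the highest closeness.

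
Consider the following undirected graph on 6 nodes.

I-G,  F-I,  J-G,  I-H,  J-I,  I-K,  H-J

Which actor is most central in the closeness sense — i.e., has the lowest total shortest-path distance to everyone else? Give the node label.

Farness (sum of distances to all others) for each node — F:9, G:8, H:8, I:5, J:7, K:9.
The smallest farness is 5, for I, so I has the highest closeness.

I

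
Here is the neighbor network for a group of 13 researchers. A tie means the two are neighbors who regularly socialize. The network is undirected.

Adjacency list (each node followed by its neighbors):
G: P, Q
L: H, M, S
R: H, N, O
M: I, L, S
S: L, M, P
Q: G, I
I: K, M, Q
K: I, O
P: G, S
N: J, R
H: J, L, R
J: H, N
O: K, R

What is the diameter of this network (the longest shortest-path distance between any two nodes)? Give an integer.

6

Eccentricity of each node (its greatest distance to any other): G:6, H:4, I:4, J:5, K:4, L:3, M:4, N:6, O:5, P:5, Q:5, R:5, S:4.
The maximum eccentricity is 6, realized for instance by the pair N–G via N – R – H – L – S – P – G. So the diameter is 6.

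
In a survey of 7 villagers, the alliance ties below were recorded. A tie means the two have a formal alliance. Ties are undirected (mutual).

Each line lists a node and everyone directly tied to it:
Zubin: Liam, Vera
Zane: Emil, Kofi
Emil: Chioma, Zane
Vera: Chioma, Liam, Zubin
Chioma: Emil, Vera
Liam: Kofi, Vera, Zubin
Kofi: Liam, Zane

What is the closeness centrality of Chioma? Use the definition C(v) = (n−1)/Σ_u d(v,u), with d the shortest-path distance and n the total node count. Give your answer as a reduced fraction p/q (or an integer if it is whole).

Distances from Chioma: Emil:1, Kofi:3, Liam:2, Vera:1, Zane:2, Zubin:2. Sum = 11.
n = 7, so closeness = 6/11.

6/11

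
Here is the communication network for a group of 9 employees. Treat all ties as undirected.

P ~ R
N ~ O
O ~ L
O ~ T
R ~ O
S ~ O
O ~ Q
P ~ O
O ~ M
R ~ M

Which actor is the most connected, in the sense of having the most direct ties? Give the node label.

Degrees — L:1, M:2, N:1, O:8, P:2, Q:1, R:3, S:1, T:1.
The maximum is 8, attained only by O.

O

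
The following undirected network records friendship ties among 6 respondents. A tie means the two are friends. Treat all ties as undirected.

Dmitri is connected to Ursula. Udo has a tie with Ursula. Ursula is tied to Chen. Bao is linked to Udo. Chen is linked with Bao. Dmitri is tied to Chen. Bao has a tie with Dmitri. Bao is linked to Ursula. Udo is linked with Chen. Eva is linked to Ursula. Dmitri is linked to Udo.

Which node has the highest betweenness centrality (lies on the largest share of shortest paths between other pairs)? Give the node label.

Unnormalized betweenness of each node: Bao:0, Chen:0, Dmitri:0, Eva:0, Udo:0, Ursula:4.
Ursula has the largest value, 4, making it the main broker — the node through which the most shortest paths run.

Ursula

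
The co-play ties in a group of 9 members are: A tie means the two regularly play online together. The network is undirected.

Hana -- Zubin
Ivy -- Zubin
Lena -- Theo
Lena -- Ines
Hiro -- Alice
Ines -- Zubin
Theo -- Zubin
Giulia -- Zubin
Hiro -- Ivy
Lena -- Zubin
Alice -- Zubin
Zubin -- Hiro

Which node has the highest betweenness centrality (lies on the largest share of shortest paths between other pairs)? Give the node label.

Unnormalized betweenness of each node: Alice:0, Giulia:0, Hana:0, Hiro:1/2, Ines:0, Ivy:0, Lena:1/2, Theo:0, Zubin:23.
Zubin has the largest value, 23, making it the main broker — the node through which the most shortest paths run.

Zubin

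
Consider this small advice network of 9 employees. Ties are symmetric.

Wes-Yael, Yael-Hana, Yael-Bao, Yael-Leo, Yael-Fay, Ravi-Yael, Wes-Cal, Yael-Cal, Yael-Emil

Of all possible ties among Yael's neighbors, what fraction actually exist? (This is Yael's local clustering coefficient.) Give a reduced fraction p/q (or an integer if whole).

1/28

Yael's neighbors: Bao, Cal, Emil, Fay, Hana, Leo, Ravi, and Wes (k = 8).
Possible neighbor pairs: C(8,2) = 28. Edges among them: Cal–Wes → e = 1.
Clustering(Yael) = 1/28.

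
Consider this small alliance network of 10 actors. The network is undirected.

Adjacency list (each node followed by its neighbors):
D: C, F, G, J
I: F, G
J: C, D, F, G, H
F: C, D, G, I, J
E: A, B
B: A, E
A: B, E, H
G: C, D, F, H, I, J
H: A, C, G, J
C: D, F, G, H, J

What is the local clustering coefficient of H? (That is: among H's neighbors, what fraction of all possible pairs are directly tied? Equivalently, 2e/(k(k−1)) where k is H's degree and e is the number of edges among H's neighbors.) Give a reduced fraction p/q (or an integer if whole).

H's neighbors: A, C, G, and J (k = 4).
Possible neighbor pairs: C(4,2) = 6. Edges among them: C–G, C–J, G–J → e = 3.
Clustering(H) = 3/6 = 1/2.

1/2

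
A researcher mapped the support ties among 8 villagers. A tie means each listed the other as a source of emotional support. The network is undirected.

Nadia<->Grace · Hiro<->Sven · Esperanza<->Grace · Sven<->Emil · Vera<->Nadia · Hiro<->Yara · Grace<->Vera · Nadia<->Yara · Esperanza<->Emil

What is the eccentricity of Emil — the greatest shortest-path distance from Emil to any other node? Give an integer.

3

Distances from Emil: Esperanza:1, Grace:2, Hiro:2, Nadia:3, Sven:1, Vera:3, Yara:3.
The largest is 3 (to Nadia, Vera, and Yara), so the eccentricity of Emil is 3.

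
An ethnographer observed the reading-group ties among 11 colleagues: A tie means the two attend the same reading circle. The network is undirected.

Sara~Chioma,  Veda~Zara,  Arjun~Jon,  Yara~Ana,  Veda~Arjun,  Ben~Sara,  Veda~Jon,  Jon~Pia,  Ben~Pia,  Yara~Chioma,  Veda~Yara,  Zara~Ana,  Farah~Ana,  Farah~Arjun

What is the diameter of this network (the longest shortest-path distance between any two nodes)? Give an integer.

4

Eccentricity of each node (its greatest distance to any other): Ana:4, Arjun:4, Ben:4, Chioma:3, Farah:4, Jon:3, Pia:4, Sara:4, Veda:3, Yara:3, Zara:4.
The maximum eccentricity is 4, realized for instance by the pair Zara–Ben via Zara – Veda – Jon – Pia – Ben. So the diameter is 4.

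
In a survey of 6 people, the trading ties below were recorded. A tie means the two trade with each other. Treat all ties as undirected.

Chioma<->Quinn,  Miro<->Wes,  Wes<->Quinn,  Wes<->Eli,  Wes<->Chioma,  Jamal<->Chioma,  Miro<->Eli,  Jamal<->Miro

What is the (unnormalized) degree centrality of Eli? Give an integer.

2

Eli is directly tied to Miro and Wes. That is 2 neighbors, so the degree of Eli is 2.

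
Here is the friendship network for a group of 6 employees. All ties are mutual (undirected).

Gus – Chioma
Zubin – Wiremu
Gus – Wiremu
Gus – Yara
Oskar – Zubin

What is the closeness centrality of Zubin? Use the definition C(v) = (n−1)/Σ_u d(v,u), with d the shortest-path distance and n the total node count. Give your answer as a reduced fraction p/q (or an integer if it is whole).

1/2

Distances from Zubin: Chioma:3, Gus:2, Oskar:1, Wiremu:1, Yara:3. Sum = 10.
n = 6, so closeness = 5/10 = 1/2.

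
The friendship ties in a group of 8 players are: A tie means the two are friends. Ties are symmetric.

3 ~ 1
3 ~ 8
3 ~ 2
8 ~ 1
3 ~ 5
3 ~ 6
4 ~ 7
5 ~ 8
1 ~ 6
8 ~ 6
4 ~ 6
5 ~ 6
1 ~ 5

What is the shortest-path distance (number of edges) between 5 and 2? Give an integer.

2

One shortest route is 5 – 3 – 2, which uses 2 edges, and 5 and 2 are not directly tied, so nothing shorter exists. So d(5,2) = 2.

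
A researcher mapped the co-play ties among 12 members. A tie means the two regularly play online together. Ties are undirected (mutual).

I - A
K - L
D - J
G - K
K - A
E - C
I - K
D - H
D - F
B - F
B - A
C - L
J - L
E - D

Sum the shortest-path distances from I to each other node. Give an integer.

30

Distances from I: A:1, B:2, C:3, D:4, E:4, F:3, G:2, H:5, J:3, K:1, L:2.
Sum = 1 + 2 + 3 + 4 + 4 + 3 + 2 + 5 + 3 + 1 + 2 = 30.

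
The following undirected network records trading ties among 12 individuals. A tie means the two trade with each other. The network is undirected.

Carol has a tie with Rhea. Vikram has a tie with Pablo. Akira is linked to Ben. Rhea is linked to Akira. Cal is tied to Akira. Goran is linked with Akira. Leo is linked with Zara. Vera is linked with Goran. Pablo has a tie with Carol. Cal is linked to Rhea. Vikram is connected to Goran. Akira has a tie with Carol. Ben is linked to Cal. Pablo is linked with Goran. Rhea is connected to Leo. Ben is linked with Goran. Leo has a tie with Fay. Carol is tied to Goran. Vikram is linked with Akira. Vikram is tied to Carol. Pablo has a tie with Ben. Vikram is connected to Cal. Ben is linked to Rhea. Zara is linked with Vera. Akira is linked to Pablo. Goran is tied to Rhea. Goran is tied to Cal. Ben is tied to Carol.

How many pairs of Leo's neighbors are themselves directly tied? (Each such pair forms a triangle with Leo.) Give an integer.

Leo's neighbors are Fay, Rhea, and Zara, but none of them are tied to each other, so no triangle contains Leo.

0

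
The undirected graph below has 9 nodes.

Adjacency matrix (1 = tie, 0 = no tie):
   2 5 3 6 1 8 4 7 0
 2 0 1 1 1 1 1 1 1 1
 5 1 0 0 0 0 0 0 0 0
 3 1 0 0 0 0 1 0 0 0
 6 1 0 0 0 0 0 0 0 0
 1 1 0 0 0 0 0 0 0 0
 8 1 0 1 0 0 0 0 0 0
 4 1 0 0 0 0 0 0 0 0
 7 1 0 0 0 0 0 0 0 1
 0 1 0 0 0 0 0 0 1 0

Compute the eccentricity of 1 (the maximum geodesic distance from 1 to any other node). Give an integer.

2

Distances from 1: 0:2, 2:1, 3:2, 4:2, 5:2, 6:2, 7:2, 8:2.
The largest is 2 (to 5, 3, 6, 8, 4, 7, and 0), so the eccentricity of 1 is 2.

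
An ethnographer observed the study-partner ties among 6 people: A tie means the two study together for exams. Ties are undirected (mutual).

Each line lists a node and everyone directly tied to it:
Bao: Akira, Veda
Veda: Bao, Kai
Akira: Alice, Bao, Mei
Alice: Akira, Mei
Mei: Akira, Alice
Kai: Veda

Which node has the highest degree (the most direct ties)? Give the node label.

Degrees — Akira:3, Alice:2, Bao:2, Kai:1, Mei:2, Veda:2.
The maximum is 3, attained only by Akira.

Akira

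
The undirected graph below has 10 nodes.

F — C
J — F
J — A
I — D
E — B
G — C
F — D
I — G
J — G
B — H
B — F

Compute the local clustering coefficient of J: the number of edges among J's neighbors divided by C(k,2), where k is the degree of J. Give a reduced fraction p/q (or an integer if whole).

0

J's neighbors: A, F, and G (k = 3).
Possible neighbor pairs: C(3,2) = 3. Edges among them: none → e = 0.
Clustering(J) = 0/3 = 0.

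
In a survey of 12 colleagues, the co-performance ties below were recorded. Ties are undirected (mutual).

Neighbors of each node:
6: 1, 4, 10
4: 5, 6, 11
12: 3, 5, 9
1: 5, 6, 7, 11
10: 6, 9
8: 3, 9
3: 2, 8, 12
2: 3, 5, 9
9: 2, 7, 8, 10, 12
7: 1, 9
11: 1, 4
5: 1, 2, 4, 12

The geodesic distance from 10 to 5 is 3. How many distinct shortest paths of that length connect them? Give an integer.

The shortest distance is 3. The length-3 paths are: 10–9–2–5; 10–6–1–5; 10–9–12–5; 10–6–4–5.
That gives 4 distinct shortest paths.

4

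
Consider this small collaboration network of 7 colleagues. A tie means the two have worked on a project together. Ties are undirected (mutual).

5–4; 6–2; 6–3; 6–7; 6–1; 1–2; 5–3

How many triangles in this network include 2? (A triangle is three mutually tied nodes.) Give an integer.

2's neighbors: 1 and 6.
Neighbor pairs that are themselves tied: 2–1–6. Each forms one triangle with 2, for 1 in total.

1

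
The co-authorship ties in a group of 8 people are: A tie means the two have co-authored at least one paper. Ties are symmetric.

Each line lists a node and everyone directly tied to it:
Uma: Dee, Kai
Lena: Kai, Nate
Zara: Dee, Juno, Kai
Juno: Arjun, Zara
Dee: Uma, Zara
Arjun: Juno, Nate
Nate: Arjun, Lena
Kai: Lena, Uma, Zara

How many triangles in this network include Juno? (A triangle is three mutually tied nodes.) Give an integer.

0

Juno's neighbors are Arjun and Zara, but none of them are tied to each other, so no triangle contains Juno.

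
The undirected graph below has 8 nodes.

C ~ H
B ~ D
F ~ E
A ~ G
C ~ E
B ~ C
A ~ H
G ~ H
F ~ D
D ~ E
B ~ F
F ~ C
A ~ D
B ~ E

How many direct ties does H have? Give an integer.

H is directly tied to A, C, and G. That is 3 neighbors, so the degree of H is 3.

3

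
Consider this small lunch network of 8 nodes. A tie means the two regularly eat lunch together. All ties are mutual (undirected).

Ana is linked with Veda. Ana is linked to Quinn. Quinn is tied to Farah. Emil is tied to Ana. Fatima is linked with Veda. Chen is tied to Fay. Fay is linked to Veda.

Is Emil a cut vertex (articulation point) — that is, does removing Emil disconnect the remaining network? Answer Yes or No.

No

Even without Emil, every remaining node can still reach every other (the residual graph is connected), so Emil is not a cut vertex.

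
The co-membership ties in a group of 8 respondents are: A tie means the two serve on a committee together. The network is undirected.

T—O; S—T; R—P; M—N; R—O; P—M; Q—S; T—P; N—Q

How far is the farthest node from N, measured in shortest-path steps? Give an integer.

Distances from N: M:1, O:4, P:2, Q:1, R:3, S:2, T:3.
The largest is 4 (to O), so the eccentricity of N is 4.

4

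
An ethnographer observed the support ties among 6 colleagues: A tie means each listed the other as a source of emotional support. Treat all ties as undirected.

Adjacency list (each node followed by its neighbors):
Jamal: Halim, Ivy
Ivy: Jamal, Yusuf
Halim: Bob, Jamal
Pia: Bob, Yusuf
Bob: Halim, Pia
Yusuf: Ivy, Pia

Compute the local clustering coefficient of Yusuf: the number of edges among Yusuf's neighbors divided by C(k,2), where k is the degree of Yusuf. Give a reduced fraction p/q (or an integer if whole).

0

Yusuf's neighbors: Ivy and Pia (k = 2).
Possible neighbor pairs: C(2,2) = 1. Edges among them: none → e = 0.
Clustering(Yusuf) = 0/1.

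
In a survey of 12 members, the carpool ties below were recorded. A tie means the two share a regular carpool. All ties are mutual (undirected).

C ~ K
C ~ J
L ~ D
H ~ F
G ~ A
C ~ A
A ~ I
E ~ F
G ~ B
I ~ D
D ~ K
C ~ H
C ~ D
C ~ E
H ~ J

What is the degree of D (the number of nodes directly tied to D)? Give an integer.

D is directly tied to C, I, K, and L. That is 4 neighbors, so the degree of D is 4.

4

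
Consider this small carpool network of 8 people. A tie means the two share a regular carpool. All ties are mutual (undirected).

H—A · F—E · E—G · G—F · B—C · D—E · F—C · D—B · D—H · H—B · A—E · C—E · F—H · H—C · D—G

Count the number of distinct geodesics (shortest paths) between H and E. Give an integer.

4

The shortest distance is 2. The length-2 paths are: H–C–E; H–D–E; H–F–E; H–A–E.
That gives 4 distinct shortest paths.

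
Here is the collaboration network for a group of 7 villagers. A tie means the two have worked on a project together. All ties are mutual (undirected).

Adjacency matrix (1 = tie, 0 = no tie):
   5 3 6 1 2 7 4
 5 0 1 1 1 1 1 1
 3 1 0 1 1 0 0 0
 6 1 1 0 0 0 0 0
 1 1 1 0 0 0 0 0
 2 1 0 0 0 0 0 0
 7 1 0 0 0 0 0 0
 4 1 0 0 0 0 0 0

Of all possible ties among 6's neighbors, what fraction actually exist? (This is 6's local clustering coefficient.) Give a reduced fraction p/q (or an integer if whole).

1

6's neighbors: 3 and 5 (k = 2).
Possible neighbor pairs: C(2,2) = 1. Edges among them: 3–5 → e = 1.
Clustering(6) = 1/1.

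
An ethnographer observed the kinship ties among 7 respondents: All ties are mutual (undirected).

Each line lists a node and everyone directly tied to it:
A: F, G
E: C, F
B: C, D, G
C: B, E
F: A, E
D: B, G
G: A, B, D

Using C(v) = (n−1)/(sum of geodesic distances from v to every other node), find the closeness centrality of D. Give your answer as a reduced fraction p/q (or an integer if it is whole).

Distances from D: A:2, B:1, C:2, E:3, F:3, G:1. Sum = 12.
n = 7, so closeness = 6/12 = 1/2.

1/2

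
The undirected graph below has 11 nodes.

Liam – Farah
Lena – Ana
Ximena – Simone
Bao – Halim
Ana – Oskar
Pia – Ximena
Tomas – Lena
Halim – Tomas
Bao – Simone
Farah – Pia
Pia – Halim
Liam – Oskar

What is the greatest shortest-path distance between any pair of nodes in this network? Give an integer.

Eccentricity of each node (its greatest distance to any other): Ana:5, Bao:5, Farah:4, Halim:4, Lena:4, Liam:4, Oskar:5, Pia:4, Simone:5, Tomas:4, Ximena:5.
The maximum eccentricity is 5, realized for instance by the pair Oskar–Bao via Oskar – Liam – Farah – Pia – Halim – Bao. So the diameter is 5.

5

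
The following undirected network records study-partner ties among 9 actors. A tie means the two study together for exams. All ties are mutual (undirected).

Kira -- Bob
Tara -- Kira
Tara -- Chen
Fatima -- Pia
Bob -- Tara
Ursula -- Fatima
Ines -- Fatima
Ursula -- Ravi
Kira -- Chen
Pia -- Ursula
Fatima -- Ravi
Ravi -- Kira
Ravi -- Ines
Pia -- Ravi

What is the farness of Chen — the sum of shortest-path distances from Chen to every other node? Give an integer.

18

Distances from Chen: Bob:2, Fatima:3, Ines:3, Kira:1, Pia:3, Ravi:2, Tara:1, Ursula:3.
Sum = 2 + 3 + 3 + 1 + 3 + 2 + 1 + 3 = 18.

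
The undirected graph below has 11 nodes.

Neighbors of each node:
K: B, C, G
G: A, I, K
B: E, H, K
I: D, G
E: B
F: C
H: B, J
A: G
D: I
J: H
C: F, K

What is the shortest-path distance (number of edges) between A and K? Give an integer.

2

One shortest route is A – G – K, which uses 2 edges, and A and K are not directly tied, so nothing shorter exists. So d(A,K) = 2.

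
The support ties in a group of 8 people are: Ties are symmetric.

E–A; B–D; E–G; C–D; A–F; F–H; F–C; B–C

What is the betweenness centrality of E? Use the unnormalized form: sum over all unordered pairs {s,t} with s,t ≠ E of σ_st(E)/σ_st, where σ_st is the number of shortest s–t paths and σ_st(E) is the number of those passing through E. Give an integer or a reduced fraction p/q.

Pairs whose geodesics pass through E — A–G: 1; B–G: 1; C–G: 1; G–F: 1; G–D: 1; G–H: 1.
All other pairs contribute 0.
Summing the contributions gives betweenness(E) = 6.

6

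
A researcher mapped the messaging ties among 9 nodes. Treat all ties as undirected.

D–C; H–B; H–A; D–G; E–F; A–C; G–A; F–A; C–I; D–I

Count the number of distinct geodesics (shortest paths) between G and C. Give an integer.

2

The shortest distance is 2. The length-2 paths are: G–A–C; G–D–C.
That gives 2 distinct shortest paths.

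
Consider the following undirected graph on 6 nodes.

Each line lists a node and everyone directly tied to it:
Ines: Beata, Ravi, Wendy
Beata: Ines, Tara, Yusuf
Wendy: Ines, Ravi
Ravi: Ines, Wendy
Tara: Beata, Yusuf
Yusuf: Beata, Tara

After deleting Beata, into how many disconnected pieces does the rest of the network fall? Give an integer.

Without Beata, the remaining ties split the others into: {Ines, Ravi, Wendy}; {Tara, Yusuf}.
That's 2 separate components.

2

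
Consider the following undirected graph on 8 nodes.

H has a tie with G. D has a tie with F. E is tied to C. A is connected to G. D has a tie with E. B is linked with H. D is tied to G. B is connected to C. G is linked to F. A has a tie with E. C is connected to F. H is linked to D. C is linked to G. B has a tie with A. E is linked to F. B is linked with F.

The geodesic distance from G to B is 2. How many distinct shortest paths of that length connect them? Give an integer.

4

The shortest distance is 2. The length-2 paths are: G–H–B; G–A–B; G–F–B; G–C–B.
That gives 4 distinct shortest paths.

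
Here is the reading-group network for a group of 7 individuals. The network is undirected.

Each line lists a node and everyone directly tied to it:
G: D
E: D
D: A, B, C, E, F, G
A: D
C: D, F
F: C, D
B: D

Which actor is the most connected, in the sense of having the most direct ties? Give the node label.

D

Degrees — A:1, B:1, C:2, D:6, E:1, F:2, G:1.
The maximum is 6, attained only by D.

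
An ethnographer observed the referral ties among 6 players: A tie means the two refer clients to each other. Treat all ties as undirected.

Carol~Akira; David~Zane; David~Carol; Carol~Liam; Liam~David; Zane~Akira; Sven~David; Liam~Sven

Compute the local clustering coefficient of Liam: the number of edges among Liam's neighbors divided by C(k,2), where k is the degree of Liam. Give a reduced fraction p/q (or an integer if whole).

2/3

Liam's neighbors: Carol, David, and Sven (k = 3).
Possible neighbor pairs: C(3,2) = 3. Edges among them: Carol–David, David–Sven → e = 2.
Clustering(Liam) = 2/3.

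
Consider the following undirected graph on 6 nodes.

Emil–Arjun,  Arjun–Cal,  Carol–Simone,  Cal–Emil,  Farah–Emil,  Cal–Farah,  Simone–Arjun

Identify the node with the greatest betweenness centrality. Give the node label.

Unnormalized betweenness of each node: Arjun:6, Cal:3/2, Carol:0, Emil:3/2, Farah:0, Simone:4.
Arjun has the largest value, 6, making it the main broker — the node through which the most shortest paths run.

Arjun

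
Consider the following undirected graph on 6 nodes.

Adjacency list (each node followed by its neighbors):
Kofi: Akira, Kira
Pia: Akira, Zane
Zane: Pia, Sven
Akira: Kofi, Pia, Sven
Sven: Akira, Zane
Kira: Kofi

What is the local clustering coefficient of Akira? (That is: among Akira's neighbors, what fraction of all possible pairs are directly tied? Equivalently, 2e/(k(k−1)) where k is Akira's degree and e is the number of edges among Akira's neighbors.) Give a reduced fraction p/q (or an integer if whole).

0

Akira's neighbors: Kofi, Pia, and Sven (k = 3).
Possible neighbor pairs: C(3,2) = 3. Edges among them: none → e = 0.
Clustering(Akira) = 0/3 = 0.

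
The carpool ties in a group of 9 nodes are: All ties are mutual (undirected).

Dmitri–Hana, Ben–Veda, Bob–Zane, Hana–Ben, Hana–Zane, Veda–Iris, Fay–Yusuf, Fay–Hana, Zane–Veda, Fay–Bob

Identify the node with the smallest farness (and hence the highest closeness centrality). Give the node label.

Hana

Farness (sum of distances to all others) for each node — Ben:16, Bob:17, Dmitri:20, Fay:16, Hana:13, Iris:24, Veda:17, Yusuf:23, Zane:14.
The smallest farness is 13, for Hana, so Hana has the highest closeness.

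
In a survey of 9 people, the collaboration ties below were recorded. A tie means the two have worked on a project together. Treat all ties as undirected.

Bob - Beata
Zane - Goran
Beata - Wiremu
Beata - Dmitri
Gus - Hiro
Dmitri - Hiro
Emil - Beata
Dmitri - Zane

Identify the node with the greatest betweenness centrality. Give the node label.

Dmitri

Unnormalized betweenness of each node: Beata:18, Bob:0, Dmitri:20, Emil:0, Goran:0, Gus:0, Hiro:7, Wiremu:0, Zane:7.
Dmitri has the largest value, 20, making it the main broker — the node through which the most shortest paths run.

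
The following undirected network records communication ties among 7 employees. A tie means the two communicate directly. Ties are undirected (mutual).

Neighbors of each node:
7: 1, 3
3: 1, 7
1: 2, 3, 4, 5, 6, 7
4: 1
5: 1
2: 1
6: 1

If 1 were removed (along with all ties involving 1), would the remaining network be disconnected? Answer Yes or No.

Yes

Removing 1 leaves {3 and 7} with no path to {4}, so the network splits into 5 components. 1 is a cut vertex.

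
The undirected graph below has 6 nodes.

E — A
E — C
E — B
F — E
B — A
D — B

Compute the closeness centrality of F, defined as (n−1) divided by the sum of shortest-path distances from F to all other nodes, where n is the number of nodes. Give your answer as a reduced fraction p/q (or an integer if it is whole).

Distances from F: A:2, B:2, C:2, D:3, E:1. Sum = 10.
n = 6, so closeness = 5/10 = 1/2.

1/2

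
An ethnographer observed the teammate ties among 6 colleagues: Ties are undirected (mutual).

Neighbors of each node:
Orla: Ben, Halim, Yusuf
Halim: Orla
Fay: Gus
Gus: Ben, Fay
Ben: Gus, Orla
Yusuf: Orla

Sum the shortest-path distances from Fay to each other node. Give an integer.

Distances from Fay: Ben:2, Gus:1, Halim:4, Orla:3, Yusuf:4.
Sum = 2 + 1 + 4 + 3 + 4 = 14.

14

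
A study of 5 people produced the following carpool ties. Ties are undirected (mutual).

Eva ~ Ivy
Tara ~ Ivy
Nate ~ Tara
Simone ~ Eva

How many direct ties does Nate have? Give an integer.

1

Nate is directly tied to Tara. That is 1 neighbor, so the degree of Nate is 1.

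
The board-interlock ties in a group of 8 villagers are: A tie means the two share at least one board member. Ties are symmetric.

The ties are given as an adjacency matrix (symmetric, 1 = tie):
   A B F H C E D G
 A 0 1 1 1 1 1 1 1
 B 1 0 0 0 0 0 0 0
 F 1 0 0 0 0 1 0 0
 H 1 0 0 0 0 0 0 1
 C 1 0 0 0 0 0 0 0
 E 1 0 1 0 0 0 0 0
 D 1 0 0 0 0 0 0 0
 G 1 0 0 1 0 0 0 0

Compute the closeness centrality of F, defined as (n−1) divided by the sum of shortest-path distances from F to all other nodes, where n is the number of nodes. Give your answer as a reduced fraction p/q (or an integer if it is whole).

Distances from F: A:1, B:2, C:2, D:2, E:1, G:2, H:2. Sum = 12.
n = 8, so closeness = 7/12.

7/12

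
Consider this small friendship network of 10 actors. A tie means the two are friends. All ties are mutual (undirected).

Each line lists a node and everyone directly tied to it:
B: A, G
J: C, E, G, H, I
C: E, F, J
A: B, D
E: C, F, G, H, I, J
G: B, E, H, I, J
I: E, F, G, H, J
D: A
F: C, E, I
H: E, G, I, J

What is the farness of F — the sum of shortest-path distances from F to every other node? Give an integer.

21

Distances from F: A:4, B:3, C:1, D:5, E:1, G:2, H:2, I:1, J:2.
Sum = 4 + 3 + 1 + 5 + 1 + 2 + 2 + 1 + 2 = 21.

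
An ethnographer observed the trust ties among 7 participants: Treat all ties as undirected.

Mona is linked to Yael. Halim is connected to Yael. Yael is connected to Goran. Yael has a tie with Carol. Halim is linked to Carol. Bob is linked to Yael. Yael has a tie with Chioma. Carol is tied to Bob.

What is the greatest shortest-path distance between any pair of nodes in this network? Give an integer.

2

Eccentricity of each node (its greatest distance to any other): Bob:2, Carol:2, Chioma:2, Goran:2, Halim:2, Mona:2, Yael:1.
The maximum eccentricity is 2, realized for instance by the pair Halim–Bob via Halim – Yael – Bob. So the diameter is 2.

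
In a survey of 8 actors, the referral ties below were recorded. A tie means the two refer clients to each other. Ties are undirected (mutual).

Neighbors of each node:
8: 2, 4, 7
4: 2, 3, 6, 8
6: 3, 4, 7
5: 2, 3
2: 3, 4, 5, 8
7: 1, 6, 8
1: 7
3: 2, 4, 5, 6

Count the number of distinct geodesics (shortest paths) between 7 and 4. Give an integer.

The shortest distance is 2. The length-2 paths are: 7–8–4; 7–6–4.
That gives 2 distinct shortest paths.

2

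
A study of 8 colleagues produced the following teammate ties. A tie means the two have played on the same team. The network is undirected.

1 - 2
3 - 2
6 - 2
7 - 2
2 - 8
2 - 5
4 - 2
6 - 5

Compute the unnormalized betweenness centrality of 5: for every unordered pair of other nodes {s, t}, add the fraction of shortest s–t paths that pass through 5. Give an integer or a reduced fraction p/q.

No shortest path between any pair of other nodes passes through 5.
Summing the contributions gives betweenness(5) = 0.

0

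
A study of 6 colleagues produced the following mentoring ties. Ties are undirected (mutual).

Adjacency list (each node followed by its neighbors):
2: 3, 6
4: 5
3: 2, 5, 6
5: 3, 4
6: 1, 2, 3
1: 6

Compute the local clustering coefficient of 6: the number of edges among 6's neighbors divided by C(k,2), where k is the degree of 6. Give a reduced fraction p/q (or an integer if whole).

6's neighbors: 1, 2, and 3 (k = 3).
Possible neighbor pairs: C(3,2) = 3. Edges among them: 2–3 → e = 1.
Clustering(6) = 1/3.

1/3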